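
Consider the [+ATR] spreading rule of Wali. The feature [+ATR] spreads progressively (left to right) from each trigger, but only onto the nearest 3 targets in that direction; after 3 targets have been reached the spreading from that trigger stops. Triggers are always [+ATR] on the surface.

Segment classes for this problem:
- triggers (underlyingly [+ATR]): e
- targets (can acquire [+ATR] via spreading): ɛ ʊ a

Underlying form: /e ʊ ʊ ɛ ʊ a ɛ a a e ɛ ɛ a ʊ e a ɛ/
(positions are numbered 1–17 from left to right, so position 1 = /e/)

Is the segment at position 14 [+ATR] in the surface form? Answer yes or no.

From /e/ at 1 rightward: 2 /ʊ/ → [+ATR]; 3 /ʊ/ → [+ATR]; 4 /ɛ/ → [+ATR]; bound reached.
From /e/ at 10 rightward: 11 /ɛ/ → [+ATR]; 12 /ɛ/ → [+ATR]; 13 /a/ → [+ATR]; bound reached.
From /e/ at 15 rightward: 16 /a/ → [+ATR]; 17 /ɛ/ → [+ATR]; word edge.
Targets with no active source: positions 5 6 7 8 9 14 stay [-ATR].
[+ATR] positions on the surface: 1 2 3 4 10 11 12 13 15 16 17.

no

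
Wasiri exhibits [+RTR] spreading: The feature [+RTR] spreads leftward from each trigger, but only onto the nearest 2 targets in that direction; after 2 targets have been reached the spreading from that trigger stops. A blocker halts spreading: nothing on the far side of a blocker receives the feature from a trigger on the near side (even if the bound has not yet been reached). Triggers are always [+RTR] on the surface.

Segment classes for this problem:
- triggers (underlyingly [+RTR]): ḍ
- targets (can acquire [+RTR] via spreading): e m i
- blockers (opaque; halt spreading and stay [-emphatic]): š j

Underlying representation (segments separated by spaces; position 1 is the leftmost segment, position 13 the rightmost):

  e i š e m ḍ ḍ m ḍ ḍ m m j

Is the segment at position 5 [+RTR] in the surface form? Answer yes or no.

yes

From /ḍ/ at 6 leftward: 5 /m/ → [+RTR]; 4 /e/ → [+RTR]; bound reached.
From /ḍ/ at 7 leftward: 6 /ḍ/ is itself a trigger — this domain ends here.
From /ḍ/ at 9 leftward: 8 /m/ → [+RTR]; 7 /ḍ/ is itself a trigger — this domain ends here.
From /ḍ/ at 10 leftward: 9 /ḍ/ is itself a trigger — this domain ends here.
Targets with no active source: positions 1 2 11 12 stay [-emphatic].
[+RTR] positions on the surface: 4 5 6 7 8 9 10.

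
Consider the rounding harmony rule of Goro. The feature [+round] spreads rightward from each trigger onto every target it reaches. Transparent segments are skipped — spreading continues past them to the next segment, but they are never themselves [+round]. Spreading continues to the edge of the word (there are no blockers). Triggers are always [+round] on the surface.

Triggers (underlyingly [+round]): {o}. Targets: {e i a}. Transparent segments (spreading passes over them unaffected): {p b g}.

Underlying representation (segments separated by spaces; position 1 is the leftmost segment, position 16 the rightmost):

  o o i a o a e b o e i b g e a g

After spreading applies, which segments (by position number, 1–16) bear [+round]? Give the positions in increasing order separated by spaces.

From /o/ at 1 rightward: 2 /o/ is itself a trigger — this domain ends here.
From /o/ at 2 rightward: 3 /i/ → [+round]; 4 /a/ → [+round]; 5 /o/ is itself a trigger — this domain ends here.
From /o/ at 5 rightward: 6 /a/ → [+round]; 7 /e/ → [+round]; 8 /b/ transparent; 9 /o/ is itself a trigger — this domain ends here.
From /o/ at 9 rightward: 10 /e/ → [+round]; 11 /i/ → [+round]; 12 /b/ transparent; 13 /g/ transparent; 14 /e/ → [+round]; 15 /a/ → [+round]; 16 /g/ transparent; word edge.

1 2 3 4 5 6 7 9 10 11 14 15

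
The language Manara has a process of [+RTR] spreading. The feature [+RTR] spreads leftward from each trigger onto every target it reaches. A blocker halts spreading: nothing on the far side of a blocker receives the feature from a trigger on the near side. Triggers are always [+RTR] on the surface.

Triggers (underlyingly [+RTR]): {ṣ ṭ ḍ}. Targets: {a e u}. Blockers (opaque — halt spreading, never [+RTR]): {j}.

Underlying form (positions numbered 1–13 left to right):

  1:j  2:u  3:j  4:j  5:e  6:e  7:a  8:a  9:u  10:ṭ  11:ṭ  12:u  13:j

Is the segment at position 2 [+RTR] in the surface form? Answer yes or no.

From /ṭ/ at 10 leftward: 9 /u/ → [+RTR]; 8 /a/ → [+RTR]; 7 /a/ → [+RTR]; 6 /e/ → [+RTR]; 5 /e/ → [+RTR]; 4 /j/ blocks.
From /ṭ/ at 11 leftward: 10 /ṭ/ is itself a trigger — this domain ends here.
Targets with no active source: positions 2 12 stay [-emphatic].
[+RTR] positions on the surface: 5 6 7 8 9 10 11.

no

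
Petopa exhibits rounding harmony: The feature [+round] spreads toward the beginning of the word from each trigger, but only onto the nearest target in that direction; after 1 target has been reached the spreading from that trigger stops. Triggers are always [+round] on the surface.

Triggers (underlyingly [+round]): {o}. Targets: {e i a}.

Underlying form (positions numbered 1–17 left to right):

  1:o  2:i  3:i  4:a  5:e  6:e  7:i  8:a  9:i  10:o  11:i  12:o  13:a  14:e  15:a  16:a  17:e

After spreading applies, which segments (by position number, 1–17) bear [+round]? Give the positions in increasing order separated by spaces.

1 9 10 11 12

From /o/ at 1 leftward: word edge.
From /o/ at 10 leftward: 9 /i/ → [+round]; bound reached.
From /o/ at 12 leftward: 11 /i/ → [+round]; bound reached.
Targets with no active source: positions 2 3 4 5 6 7 8 13 14 15 16 17 stay [-round].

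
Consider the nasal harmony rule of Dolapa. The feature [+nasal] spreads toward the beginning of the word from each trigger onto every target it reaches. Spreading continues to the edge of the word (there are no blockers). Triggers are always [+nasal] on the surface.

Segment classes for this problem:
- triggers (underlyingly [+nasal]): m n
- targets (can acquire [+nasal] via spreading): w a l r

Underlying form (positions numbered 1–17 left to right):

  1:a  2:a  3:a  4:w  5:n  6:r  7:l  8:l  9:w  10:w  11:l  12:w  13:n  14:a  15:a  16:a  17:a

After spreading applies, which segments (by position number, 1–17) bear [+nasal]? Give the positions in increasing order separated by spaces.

From /n/ at 5 leftward: 4 /w/ → [+nasal]; 3 /a/ → [+nasal]; 2 /a/ → [+nasal]; 1 /a/ → [+nasal]; word edge.
From /n/ at 13 leftward: 12 /w/ → [+nasal]; 11 /l/ → [+nasal]; 10 /w/ → [+nasal]; 9 /w/ → [+nasal]; 8 /l/ → [+nasal]; 7 /l/ → [+nasal]; 6 /r/ → [+nasal]; 5 /n/ is itself a trigger — this domain ends here.
Targets with no active source: positions 14 15 16 17 stay [-nasal].

1 2 3 4 5 6 7 8 9 10 11 12 13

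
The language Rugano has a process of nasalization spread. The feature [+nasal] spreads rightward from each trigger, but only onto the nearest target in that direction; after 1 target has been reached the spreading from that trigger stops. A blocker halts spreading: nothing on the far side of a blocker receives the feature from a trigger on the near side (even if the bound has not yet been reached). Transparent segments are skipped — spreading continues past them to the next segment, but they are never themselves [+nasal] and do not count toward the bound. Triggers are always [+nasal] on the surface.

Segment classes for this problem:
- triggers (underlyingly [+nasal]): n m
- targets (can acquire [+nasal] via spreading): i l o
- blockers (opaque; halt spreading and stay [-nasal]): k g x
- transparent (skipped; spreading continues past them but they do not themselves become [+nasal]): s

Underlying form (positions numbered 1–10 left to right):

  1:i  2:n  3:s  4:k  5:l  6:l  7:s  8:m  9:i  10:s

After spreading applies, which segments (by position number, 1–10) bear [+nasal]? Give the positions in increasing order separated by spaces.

From /n/ at 2 rightward: 3 /s/ transparent; 4 /k/ blocks.
From /m/ at 8 rightward: 9 /i/ → [+nasal]; bound reached.
Targets with no active source: positions 1 5 6 stay [-nasal].

2 8 9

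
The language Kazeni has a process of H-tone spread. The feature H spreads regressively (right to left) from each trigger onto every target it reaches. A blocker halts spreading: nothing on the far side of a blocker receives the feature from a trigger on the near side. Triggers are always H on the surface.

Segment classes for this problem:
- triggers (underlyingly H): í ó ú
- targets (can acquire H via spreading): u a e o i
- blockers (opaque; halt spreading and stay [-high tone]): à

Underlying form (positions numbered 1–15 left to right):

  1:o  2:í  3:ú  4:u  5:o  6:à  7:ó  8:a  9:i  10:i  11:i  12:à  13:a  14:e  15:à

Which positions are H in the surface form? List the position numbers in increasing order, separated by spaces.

1 2 3 7

From /í/ at 2 leftward: 1 /o/ → H; word edge.
From /ú/ at 3 leftward: 2 /í/ is itself a trigger — this domain ends here.
From /ó/ at 7 leftward: 6 /à/ blocks.
Targets with no active source: positions 4 5 8 9 10 11 13 14 stay [-high tone].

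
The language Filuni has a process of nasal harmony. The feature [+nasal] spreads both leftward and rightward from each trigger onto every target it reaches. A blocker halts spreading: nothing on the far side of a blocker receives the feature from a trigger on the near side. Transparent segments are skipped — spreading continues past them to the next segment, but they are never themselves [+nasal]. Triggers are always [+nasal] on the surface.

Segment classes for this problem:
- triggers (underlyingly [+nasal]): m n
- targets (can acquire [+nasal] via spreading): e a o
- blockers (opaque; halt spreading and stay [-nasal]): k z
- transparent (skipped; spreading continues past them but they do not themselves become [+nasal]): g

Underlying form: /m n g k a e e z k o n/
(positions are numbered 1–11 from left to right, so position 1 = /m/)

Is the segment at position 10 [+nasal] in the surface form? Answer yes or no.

From /m/ at 1 rightward: 2 /n/ is itself a trigger — this domain ends here.
From /m/ at 1 leftward: word edge.
From /n/ at 2 rightward: 3 /g/ transparent; 4 /k/ blocks.
From /n/ at 2 leftward: 1 /m/ is itself a trigger — this domain ends here.
From /n/ at 11 rightward: word edge.
From /n/ at 11 leftward: 10 /o/ → [+nasal]; 9 /k/ blocks.
Targets with no active source: positions 5 6 7 stay [-nasal].
[+nasal] positions on the surface: 1 2 10 11.

yes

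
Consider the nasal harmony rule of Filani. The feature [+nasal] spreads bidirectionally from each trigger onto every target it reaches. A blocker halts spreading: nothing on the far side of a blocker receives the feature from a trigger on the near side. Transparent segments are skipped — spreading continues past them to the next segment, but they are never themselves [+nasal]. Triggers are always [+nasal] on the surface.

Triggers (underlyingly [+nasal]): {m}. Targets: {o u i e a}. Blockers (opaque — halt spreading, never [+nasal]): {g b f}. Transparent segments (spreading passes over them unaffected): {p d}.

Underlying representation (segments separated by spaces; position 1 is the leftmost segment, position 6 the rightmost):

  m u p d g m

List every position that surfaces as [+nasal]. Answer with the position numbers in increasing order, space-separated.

From /m/ at 1 rightward: 2 /u/ → [+nasal]; 3 /p/ transparent; 4 /d/ transparent; 5 /g/ blocks.
From /m/ at 1 leftward: word edge.
From /m/ at 6 rightward: word edge.
From /m/ at 6 leftward: 5 /g/ blocks.

1 2 6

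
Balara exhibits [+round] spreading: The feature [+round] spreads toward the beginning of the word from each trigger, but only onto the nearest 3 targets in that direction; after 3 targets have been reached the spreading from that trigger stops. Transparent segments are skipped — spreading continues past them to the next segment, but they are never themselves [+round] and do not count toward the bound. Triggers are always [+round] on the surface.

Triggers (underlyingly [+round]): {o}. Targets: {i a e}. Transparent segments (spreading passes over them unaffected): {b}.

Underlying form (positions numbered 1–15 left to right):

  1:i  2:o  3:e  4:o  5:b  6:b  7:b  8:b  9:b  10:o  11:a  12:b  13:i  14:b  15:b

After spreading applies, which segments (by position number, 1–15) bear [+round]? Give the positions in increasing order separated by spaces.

1 2 3 4 10

From /o/ at 2 leftward: 1 /i/ → [+round]; word edge.
From /o/ at 4 leftward: 3 /e/ → [+round]; 2 /o/ is itself a trigger — this domain ends here.
From /o/ at 10 leftward: 9 /b/ transparent; 8 /b/ transparent; 7 /b/ transparent; 6 /b/ transparent; 5 /b/ transparent; 4 /o/ is itself a trigger — this domain ends here.
Targets with no active source: positions 11 13 stay [-round].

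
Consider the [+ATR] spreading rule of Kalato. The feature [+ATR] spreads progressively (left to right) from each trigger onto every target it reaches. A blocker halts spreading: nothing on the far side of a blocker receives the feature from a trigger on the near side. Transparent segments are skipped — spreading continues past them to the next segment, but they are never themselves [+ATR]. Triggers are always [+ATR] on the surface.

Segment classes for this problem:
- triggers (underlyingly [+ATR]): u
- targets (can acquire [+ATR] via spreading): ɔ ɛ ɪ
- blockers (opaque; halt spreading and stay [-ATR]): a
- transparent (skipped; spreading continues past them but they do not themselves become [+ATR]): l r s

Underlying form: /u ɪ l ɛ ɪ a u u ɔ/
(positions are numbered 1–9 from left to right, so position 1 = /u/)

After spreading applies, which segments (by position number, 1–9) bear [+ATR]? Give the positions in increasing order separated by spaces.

From /u/ at 1 rightward: 2 /ɪ/ → [+ATR]; 3 /l/ transparent; 4 /ɛ/ → [+ATR]; 5 /ɪ/ → [+ATR]; 6 /a/ blocks.
From /u/ at 7 rightward: 8 /u/ is itself a trigger — this domain ends here.
From /u/ at 8 rightward: 9 /ɔ/ → [+ATR]; word edge.

1 2 4 5 7 8 9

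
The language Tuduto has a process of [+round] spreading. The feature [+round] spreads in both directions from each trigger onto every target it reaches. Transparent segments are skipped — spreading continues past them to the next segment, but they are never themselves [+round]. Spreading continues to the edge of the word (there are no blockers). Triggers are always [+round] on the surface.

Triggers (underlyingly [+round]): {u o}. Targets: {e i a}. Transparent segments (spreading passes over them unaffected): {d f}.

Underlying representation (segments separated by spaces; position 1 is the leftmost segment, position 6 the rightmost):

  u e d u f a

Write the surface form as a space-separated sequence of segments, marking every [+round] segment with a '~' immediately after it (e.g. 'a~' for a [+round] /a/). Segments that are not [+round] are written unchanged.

From /u/ at 1 rightward: 2 /e/ → [+round]; 3 /d/ transparent; 4 /u/ is itself a trigger — this domain ends here.
From /u/ at 1 leftward: word edge.
From /u/ at 4 rightward: 5 /f/ transparent; 6 /a/ → [+round]; word edge.
From /u/ at 4 leftward: 3 /d/ transparent; 2 /e/ → [+round]; 1 /u/ is itself a trigger — this domain ends here.
[+round] positions on the surface: 1 2 4 6.

u~ e~ d u~ f a~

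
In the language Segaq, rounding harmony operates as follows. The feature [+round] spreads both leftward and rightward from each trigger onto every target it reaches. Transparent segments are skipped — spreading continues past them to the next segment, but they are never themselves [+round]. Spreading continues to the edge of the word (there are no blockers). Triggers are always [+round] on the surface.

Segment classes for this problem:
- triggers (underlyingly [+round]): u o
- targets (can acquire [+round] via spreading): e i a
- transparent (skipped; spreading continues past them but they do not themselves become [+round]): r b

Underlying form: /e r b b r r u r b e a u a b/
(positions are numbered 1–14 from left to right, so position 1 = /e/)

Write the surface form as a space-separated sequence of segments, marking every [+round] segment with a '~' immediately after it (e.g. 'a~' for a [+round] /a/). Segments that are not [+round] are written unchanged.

From /u/ at 7 rightward: 8 /r/ transparent; 9 /b/ transparent; 10 /e/ → [+round]; 11 /a/ → [+round]; 12 /u/ is itself a trigger — this domain ends here.
From /u/ at 7 leftward: 6 /r/ transparent; 5 /r/ transparent; 4 /b/ transparent; 3 /b/ transparent; 2 /r/ transparent; 1 /e/ → [+round]; word edge.
From /u/ at 12 rightward: 13 /a/ → [+round]; 14 /b/ transparent; word edge.
From /u/ at 12 leftward: 11 /a/ → [+round]; 10 /e/ → [+round]; 9 /b/ transparent; 8 /r/ transparent; 7 /u/ is itself a trigger — this domain ends here.
[+round] positions on the surface: 1 7 10 11 12 13.

e~ r b b r r u~ r b e~ a~ u~ a~ b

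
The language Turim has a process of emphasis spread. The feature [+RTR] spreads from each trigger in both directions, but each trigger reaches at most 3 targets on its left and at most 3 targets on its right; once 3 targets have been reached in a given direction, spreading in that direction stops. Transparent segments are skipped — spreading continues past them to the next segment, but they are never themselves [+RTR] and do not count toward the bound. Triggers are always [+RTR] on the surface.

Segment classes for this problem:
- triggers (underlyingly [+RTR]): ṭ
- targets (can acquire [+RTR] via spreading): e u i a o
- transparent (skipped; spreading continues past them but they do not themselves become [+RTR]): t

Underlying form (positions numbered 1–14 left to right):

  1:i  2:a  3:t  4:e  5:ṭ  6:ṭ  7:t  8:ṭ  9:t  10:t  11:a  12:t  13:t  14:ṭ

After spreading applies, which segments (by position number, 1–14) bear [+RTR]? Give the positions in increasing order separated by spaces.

1 2 4 5 6 8 11 14

From /ṭ/ at 5 rightward: 6 /ṭ/ is itself a trigger — this domain ends here.
From /ṭ/ at 5 leftward: 4 /e/ → [+RTR]; 3 /t/ transparent; 2 /a/ → [+RTR]; 1 /i/ → [+RTR]; bound reached.
From /ṭ/ at 6 rightward: 7 /t/ transparent; 8 /ṭ/ is itself a trigger — this domain ends here.
From /ṭ/ at 6 leftward: 5 /ṭ/ is itself a trigger — this domain ends here.
From /ṭ/ at 8 rightward: 9 /t/ transparent; 10 /t/ transparent; 11 /a/ → [+RTR]; 12 /t/ transparent; 13 /t/ transparent; 14 /ṭ/ is itself a trigger — this domain ends here.
From /ṭ/ at 8 leftward: 7 /t/ transparent; 6 /ṭ/ is itself a trigger — this domain ends here.
From /ṭ/ at 14 rightward: word edge.
From /ṭ/ at 14 leftward: 13 /t/ transparent; 12 /t/ transparent; 11 /a/ → [+RTR]; 10 /t/ transparent; 9 /t/ transparent; 8 /ṭ/ is itself a trigger — this domain ends here.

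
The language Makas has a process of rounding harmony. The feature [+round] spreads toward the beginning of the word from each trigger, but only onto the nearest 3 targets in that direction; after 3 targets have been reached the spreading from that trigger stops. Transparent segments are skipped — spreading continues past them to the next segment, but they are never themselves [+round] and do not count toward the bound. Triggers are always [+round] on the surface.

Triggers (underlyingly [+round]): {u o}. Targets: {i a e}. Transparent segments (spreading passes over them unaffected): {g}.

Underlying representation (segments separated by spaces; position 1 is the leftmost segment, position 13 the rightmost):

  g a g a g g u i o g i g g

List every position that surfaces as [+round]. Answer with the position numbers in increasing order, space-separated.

From /u/ at 7 leftward: 6 /g/ transparent; 5 /g/ transparent; 4 /a/ → [+round]; 3 /g/ transparent; 2 /a/ → [+round]; 1 /g/ transparent; word edge.
From /o/ at 9 leftward: 8 /i/ → [+round]; 7 /u/ is itself a trigger — this domain ends here.
Target with no active source: position 11 stays [-round].

2 4 7 8 9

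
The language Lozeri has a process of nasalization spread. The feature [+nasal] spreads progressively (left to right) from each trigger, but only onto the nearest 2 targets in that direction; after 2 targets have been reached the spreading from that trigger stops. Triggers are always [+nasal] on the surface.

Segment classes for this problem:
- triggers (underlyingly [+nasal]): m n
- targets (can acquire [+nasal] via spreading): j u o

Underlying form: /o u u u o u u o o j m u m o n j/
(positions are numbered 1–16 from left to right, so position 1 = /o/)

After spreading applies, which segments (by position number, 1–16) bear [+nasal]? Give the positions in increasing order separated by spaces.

11 12 13 14 15 16

From /m/ at 11 rightward: 12 /u/ → [+nasal]; 13 /m/ is itself a trigger — this domain ends here.
From /m/ at 13 rightward: 14 /o/ → [+nasal]; 15 /n/ is itself a trigger — this domain ends here.
From /n/ at 15 rightward: 16 /j/ → [+nasal]; word edge.
Targets with no active source: positions 1 2 3 4 5 6 7 8 9 10 stay [-nasal].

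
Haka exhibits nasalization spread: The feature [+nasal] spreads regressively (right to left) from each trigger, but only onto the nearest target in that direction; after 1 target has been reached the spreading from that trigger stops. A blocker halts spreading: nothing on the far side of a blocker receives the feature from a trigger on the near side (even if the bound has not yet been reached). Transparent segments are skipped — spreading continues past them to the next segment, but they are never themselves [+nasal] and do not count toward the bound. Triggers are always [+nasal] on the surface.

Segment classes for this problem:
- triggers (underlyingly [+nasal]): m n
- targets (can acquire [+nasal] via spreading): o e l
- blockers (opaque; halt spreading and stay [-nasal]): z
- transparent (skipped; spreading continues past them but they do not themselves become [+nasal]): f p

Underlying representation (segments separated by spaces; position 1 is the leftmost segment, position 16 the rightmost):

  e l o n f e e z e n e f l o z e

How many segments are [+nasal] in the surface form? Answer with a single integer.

4

From /n/ at 4 leftward: 3 /o/ → [+nasal]; bound reached.
From /n/ at 10 leftward: 9 /e/ → [+nasal]; bound reached.
Targets with no active source: positions 1 2 6 7 11 13 14 16 stay [-nasal].
[+nasal] positions on the surface: 3 4 9 10.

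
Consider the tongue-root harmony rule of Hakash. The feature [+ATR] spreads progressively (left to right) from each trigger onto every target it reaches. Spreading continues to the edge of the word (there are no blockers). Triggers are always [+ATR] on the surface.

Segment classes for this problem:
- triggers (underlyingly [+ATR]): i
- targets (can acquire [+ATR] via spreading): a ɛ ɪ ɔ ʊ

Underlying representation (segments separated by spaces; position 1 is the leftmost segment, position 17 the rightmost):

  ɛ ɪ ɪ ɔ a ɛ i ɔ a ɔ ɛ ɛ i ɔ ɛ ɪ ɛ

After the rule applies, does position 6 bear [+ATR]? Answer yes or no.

From /i/ at 7 rightward: 8 /ɔ/ → [+ATR]; 9 /a/ → [+ATR]; 10 /ɔ/ → [+ATR]; 11 /ɛ/ → [+ATR]; 12 /ɛ/ → [+ATR]; 13 /i/ is itself a trigger — this domain ends here.
From /i/ at 13 rightward: 14 /ɔ/ → [+ATR]; 15 /ɛ/ → [+ATR]; 16 /ɪ/ → [+ATR]; 17 /ɛ/ → [+ATR]; word edge.
Targets with no active source: positions 1 2 3 4 5 6 stay [-ATR].
[+ATR] positions on the surface: 7 8 9 10 11 12 13 14 15 16 17.

no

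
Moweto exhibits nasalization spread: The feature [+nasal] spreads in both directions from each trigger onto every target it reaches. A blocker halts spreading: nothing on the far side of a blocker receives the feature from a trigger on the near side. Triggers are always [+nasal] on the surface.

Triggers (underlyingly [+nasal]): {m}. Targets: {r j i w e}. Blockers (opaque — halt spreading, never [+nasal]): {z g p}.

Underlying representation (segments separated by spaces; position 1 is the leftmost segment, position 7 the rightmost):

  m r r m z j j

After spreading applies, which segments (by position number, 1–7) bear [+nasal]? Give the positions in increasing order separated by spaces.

From /m/ at 1 rightward: 2 /r/ → [+nasal]; 3 /r/ → [+nasal]; 4 /m/ is itself a trigger — this domain ends here.
From /m/ at 1 leftward: word edge.
From /m/ at 4 rightward: 5 /z/ blocks.
From /m/ at 4 leftward: 3 /r/ → [+nasal]; 2 /r/ → [+nasal]; 1 /m/ is itself a trigger — this domain ends here.
Targets with no active source: positions 6 7 stay [-nasal].

1 2 3 4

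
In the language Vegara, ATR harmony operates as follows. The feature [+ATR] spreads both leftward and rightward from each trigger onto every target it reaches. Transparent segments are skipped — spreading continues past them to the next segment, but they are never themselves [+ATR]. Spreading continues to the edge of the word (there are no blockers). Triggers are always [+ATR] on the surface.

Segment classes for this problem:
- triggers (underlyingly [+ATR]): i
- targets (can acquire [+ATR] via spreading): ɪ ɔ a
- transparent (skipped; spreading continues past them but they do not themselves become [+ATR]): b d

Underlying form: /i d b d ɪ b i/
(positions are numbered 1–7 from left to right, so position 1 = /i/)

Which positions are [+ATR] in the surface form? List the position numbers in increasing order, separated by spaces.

From /i/ at 1 rightward: 2 /d/ transparent; 3 /b/ transparent; 4 /d/ transparent; 5 /ɪ/ → [+ATR]; 6 /b/ transparent; 7 /i/ is itself a trigger — this domain ends here.
From /i/ at 1 leftward: word edge.
From /i/ at 7 rightward: word edge.
From /i/ at 7 leftward: 6 /b/ transparent; 5 /ɪ/ → [+ATR]; 4 /d/ transparent; 3 /b/ transparent; 2 /d/ transparent; 1 /i/ is itself a trigger — this domain ends here.

1 5 7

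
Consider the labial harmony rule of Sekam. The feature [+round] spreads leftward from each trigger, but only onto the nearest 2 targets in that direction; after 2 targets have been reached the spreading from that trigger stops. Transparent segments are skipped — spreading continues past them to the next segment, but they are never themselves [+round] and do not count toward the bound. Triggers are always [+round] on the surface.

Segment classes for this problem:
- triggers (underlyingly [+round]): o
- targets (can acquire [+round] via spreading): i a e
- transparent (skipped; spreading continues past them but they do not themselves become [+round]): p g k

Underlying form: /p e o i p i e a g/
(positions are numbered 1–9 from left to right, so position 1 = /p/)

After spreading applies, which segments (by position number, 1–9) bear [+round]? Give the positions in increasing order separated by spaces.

From /o/ at 3 leftward: 2 /e/ → [+round]; 1 /p/ transparent; word edge.
Targets with no active source: positions 4 6 7 8 stay [-round].

2 3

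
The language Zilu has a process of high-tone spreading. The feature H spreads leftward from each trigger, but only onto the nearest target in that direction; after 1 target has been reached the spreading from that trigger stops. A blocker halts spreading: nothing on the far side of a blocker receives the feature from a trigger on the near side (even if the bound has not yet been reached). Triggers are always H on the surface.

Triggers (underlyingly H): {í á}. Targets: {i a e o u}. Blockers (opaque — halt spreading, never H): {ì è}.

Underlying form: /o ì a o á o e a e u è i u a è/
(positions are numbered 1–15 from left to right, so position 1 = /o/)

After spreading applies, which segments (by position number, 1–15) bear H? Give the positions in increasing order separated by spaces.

From /á/ at 5 leftward: 4 /o/ → H; bound reached.
Targets with no active source: positions 1 3 6 7 8 9 10 12 13 14 stay [-high tone].

4 5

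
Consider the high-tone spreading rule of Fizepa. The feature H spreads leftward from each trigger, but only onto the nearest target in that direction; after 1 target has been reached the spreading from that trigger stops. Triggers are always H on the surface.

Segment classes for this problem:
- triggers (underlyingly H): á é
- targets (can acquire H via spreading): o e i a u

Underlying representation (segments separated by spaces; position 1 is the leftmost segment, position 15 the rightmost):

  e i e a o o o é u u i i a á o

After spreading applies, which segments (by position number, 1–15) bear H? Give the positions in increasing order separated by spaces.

7 8 13 14

From /é/ at 8 leftward: 7 /o/ → H; bound reached.
From /á/ at 14 leftward: 13 /a/ → H; bound reached.
Targets with no active source: positions 1 2 3 4 5 6 9 10 11 12 15 stay [-high tone].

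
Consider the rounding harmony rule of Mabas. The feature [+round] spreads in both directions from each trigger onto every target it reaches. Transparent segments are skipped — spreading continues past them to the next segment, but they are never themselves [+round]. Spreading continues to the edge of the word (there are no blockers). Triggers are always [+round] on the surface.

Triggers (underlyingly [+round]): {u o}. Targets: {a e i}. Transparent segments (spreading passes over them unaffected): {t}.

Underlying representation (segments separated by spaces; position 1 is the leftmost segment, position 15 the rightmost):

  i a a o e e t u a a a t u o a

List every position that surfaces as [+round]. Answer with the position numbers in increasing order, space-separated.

1 2 3 4 5 6 8 9 10 11 13 14 15

From /o/ at 4 rightward: 5 /e/ → [+round]; 6 /e/ → [+round]; 7 /t/ transparent; 8 /u/ is itself a trigger — this domain ends here.
From /o/ at 4 leftward: 3 /a/ → [+round]; 2 /a/ → [+round]; 1 /i/ → [+round]; word edge.
From /u/ at 8 rightward: 9 /a/ → [+round]; 10 /a/ → [+round]; 11 /a/ → [+round]; 12 /t/ transparent; 13 /u/ is itself a trigger — this domain ends here.
From /u/ at 8 leftward: 7 /t/ transparent; 6 /e/ → [+round]; 5 /e/ → [+round]; 4 /o/ is itself a trigger — this domain ends here.
From /u/ at 13 rightward: 14 /o/ is itself a trigger — this domain ends here.
From /u/ at 13 leftward: 12 /t/ transparent; 11 /a/ → [+round]; 10 /a/ → [+round]; 9 /a/ → [+round]; 8 /u/ is itself a trigger — this domain ends here.
From /o/ at 14 rightward: 15 /a/ → [+round]; word edge.
From /o/ at 14 leftward: 13 /u/ is itself a trigger — this domain ends here.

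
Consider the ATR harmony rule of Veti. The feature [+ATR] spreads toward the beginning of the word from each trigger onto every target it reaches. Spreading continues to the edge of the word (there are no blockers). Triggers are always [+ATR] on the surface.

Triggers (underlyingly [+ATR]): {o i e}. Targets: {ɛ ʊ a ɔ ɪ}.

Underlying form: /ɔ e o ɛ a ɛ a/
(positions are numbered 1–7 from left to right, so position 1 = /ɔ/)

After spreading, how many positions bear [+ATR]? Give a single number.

From /e/ at 2 leftward: 1 /ɔ/ → [+ATR]; word edge.
From /o/ at 3 leftward: 2 /e/ is itself a trigger — this domain ends here.
Targets with no active source: positions 4 5 6 7 stay [-ATR].
[+ATR] positions on the surface: 1 2 3.

3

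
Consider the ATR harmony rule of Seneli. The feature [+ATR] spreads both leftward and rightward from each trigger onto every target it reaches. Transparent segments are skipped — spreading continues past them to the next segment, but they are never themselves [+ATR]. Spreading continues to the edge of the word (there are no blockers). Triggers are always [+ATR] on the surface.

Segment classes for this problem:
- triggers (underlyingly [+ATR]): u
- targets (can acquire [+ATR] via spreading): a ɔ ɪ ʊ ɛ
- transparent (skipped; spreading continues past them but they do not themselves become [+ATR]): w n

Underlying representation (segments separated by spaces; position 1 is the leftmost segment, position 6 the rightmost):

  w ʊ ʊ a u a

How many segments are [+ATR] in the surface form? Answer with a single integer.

From /u/ at 5 rightward: 6 /a/ → [+ATR]; word edge.
From /u/ at 5 leftward: 4 /a/ → [+ATR]; 3 /ʊ/ → [+ATR]; 2 /ʊ/ → [+ATR]; 1 /w/ transparent; word edge.
[+ATR] positions on the surface: 2 3 4 5 6.

5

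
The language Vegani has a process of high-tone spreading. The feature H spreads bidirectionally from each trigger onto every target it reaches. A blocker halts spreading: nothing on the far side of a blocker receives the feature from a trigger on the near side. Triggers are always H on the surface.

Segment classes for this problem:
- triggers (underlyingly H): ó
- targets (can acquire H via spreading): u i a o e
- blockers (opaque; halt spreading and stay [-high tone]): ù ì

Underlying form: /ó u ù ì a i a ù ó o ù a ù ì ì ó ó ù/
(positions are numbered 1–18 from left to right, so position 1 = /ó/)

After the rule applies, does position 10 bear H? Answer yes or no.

From /ó/ at 1 rightward: 2 /u/ → H; 3 /ù/ blocks.
From /ó/ at 1 leftward: word edge.
From /ó/ at 9 rightward: 10 /o/ → H; 11 /ù/ blocks.
From /ó/ at 9 leftward: 8 /ù/ blocks.
From /ó/ at 16 rightward: 17 /ó/ is itself a trigger — this domain ends here.
From /ó/ at 16 leftward: 15 /ì/ blocks.
From /ó/ at 17 rightward: 18 /ù/ blocks.
From /ó/ at 17 leftward: 16 /ó/ is itself a trigger — this domain ends here.
Targets with no active source: positions 5 6 7 12 stay [-high tone].
H positions on the surface: 1 2 9 10 16 17.

yes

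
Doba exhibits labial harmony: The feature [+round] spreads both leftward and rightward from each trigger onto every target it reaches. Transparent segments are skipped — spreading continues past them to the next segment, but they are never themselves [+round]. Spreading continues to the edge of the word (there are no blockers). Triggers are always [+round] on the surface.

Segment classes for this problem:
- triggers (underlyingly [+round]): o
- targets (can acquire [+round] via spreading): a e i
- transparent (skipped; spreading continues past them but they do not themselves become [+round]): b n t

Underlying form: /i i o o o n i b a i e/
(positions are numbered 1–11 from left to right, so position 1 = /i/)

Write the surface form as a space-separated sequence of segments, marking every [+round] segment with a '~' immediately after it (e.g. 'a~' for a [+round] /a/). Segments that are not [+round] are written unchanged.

From /o/ at 3 rightward: 4 /o/ is itself a trigger — this domain ends here.
From /o/ at 3 leftward: 2 /i/ → [+round]; 1 /i/ → [+round]; word edge.
From /o/ at 4 rightward: 5 /o/ is itself a trigger — this domain ends here.
From /o/ at 4 leftward: 3 /o/ is itself a trigger — this domain ends here.
From /o/ at 5 rightward: 6 /n/ transparent; 7 /i/ → [+round]; 8 /b/ transparent; 9 /a/ → [+round]; 10 /i/ → [+round]; 11 /e/ → [+round]; word edge.
From /o/ at 5 leftward: 4 /o/ is itself a trigger — this domain ends here.
[+round] positions on the surface: 1 2 3 4 5 7 9 10 11.

i~ i~ o~ o~ o~ n i~ b a~ i~ e~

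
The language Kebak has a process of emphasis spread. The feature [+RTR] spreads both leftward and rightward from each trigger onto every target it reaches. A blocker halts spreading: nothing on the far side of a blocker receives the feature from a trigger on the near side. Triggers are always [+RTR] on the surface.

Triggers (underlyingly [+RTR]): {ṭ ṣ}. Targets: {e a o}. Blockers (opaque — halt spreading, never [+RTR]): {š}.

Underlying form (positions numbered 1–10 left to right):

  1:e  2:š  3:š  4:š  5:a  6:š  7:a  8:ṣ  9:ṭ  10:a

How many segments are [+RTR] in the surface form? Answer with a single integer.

From /ṣ/ at 8 rightward: 9 /ṭ/ is itself a trigger — this domain ends here.
From /ṣ/ at 8 leftward: 7 /a/ → [+RTR]; 6 /š/ blocks.
From /ṭ/ at 9 rightward: 10 /a/ → [+RTR]; word edge.
From /ṭ/ at 9 leftward: 8 /ṣ/ is itself a trigger — this domain ends here.
Targets with no active source: positions 1 5 stay [-emphatic].
[+RTR] positions on the surface: 7 8 9 10.

4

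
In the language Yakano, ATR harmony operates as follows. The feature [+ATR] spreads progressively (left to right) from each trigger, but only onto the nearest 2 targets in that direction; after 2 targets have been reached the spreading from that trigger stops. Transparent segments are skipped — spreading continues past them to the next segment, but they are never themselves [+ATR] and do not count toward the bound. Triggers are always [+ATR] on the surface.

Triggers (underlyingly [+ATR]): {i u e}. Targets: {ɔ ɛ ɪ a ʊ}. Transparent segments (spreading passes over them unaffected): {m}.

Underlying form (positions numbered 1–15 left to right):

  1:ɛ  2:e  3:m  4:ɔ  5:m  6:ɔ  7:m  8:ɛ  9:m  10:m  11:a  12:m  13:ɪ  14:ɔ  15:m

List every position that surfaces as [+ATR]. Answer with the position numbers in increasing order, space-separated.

2 4 6

From /e/ at 2 rightward: 3 /m/ transparent; 4 /ɔ/ → [+ATR]; 5 /m/ transparent; 6 /ɔ/ → [+ATR]; bound reached.
Targets with no active source: positions 1 8 11 13 14 stay [-ATR].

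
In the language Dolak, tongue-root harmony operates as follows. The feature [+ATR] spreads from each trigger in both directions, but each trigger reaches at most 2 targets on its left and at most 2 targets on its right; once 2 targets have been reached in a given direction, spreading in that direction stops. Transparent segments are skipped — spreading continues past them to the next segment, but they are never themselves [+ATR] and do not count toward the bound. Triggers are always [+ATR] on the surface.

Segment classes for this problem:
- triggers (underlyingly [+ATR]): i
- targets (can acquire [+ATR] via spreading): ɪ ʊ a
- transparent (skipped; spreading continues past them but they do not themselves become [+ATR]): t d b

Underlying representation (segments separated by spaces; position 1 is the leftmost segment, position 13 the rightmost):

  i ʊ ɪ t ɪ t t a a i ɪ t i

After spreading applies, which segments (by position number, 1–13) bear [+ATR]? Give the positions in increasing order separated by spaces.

From /i/ at 1 rightward: 2 /ʊ/ → [+ATR]; 3 /ɪ/ → [+ATR]; bound reached.
From /i/ at 1 leftward: word edge.
From /i/ at 10 rightward: 11 /ɪ/ → [+ATR]; 12 /t/ transparent; 13 /i/ is itself a trigger — this domain ends here.
From /i/ at 10 leftward: 9 /a/ → [+ATR]; 8 /a/ → [+ATR]; bound reached.
From /i/ at 13 rightward: word edge.
From /i/ at 13 leftward: 12 /t/ transparent; 11 /ɪ/ → [+ATR]; 10 /i/ is itself a trigger — this domain ends here.
Target with no active source: position 5 stays [-ATR].

1 2 3 8 9 10 11 13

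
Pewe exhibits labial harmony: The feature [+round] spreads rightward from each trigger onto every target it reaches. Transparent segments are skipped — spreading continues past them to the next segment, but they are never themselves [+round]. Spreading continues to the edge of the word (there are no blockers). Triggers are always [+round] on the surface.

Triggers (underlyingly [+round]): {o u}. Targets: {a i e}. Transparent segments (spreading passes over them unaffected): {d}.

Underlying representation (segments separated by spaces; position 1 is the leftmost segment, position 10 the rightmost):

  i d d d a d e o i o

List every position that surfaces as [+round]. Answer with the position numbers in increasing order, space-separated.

8 9 10

From /o/ at 8 rightward: 9 /i/ → [+round]; 10 /o/ is itself a trigger — this domain ends here.
From /o/ at 10 rightward: word edge.
Targets with no active source: positions 1 5 7 stay [-round].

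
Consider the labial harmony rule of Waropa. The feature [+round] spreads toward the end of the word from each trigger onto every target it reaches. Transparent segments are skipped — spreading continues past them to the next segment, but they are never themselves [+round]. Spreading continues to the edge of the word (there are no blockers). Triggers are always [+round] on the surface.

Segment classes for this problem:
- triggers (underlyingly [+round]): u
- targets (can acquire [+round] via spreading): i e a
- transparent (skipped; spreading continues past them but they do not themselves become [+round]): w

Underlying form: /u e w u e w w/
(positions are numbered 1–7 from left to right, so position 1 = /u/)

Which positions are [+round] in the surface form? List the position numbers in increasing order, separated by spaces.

1 2 4 5

From /u/ at 1 rightward: 2 /e/ → [+round]; 3 /w/ transparent; 4 /u/ is itself a trigger — this domain ends here.
From /u/ at 4 rightward: 5 /e/ → [+round]; 6 /w/ transparent; 7 /w/ transparent; word edge.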